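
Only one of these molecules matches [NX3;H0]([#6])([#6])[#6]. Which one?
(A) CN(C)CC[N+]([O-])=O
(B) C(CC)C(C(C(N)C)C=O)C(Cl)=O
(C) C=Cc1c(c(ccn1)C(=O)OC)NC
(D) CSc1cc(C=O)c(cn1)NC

A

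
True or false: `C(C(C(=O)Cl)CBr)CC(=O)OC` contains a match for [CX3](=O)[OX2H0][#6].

True

The pattern [CX3](=O)[OX2H0][#6] describes a carbonyl carbon bonded to an oxygen that is itself bonded to carbon (no H on that O) — an ester.
The molecule carries a methyl-ester group (-C(=O)OCH3), whose atoms satisfy every constraint of the query, so the pattern matches.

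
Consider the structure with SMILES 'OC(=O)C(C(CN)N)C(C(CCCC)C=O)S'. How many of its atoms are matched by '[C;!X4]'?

Check the 17 heavy atoms by environment: 9× C (X4) → no; 2× N (X3) → no; 2× C (X3) → match; 2× O (X1) → no; 1× O (X2) → no; 1× S (X2) → no.
That gives 2 matching atoms.

2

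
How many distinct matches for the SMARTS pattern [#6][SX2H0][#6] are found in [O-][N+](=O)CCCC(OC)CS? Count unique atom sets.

0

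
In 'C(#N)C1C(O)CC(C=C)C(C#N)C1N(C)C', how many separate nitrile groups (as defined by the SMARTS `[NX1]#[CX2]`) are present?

2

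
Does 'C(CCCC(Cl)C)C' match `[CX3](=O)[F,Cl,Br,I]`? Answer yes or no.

The pattern [CX3](=O)[F,Cl,Br,I] describes a carbonyl carbon bonded to a halogen — an acyl halide.
The closest candidate here is a chloro substituent, but the Cl is not on a carbonyl carbon. No other fragment satisfies the full query, so there is no match.

No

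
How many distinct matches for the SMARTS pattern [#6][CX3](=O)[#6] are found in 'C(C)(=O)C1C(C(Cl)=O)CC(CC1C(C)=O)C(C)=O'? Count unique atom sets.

3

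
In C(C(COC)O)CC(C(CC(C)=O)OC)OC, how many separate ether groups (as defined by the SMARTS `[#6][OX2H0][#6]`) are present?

3

[#6][OX2H0][#6] is the SMARTS for an ether: an aliphatic oxygen bridging two carbons with no H on the oxygen.
The molecule carries 3 separate instances of a methoxy ether (-OCH3) meeting every constraint; each maps to a distinct set of atoms, giving 3 matches.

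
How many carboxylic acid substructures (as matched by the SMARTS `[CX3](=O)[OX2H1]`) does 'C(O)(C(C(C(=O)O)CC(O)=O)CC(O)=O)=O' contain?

[CX3](=O)[OX2H1] is the SMARTS for a carboxylic acid: an sp2 carbon double-bonded to O and single-bonded to an -OH oxygen.
The molecule carries 4 separate instances of a carboxylic acid group (-C(=O)OH) meeting every constraint; each maps to a distinct set of atoms, giving 4 matches.

4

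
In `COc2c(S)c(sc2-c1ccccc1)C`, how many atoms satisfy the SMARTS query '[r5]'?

5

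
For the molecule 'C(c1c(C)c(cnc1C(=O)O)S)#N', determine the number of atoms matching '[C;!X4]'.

The query [C;!X4] means: aliphatic carbon that does not have four total connections.
Check the 13 heavy atoms by environment: 1× n (aromatic, X2) → no; 5× c (aromatic, X3) → no; 1× S (X2) → no; 1× C (X4) → no; 1× C (X3) → match; 1× O (X1) → no; 1× O (X2) → no; 1× C (X2) → match; 1× N (X1) → no.
Summing the matching environments: 1 + 1 = 2 matching atoms.

2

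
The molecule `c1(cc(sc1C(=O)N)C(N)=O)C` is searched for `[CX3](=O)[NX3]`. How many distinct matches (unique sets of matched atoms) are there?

2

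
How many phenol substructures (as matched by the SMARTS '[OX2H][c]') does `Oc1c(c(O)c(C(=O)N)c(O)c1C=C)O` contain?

[OX2H][c] is the SMARTS for a phenol: a hydroxyl oxygen attached to an aromatic carbon.
The molecule carries 4 separate instances of a hydroxyl group (-OH) meeting every constraint; each maps to a distinct set of atoms, giving 4 matches.

4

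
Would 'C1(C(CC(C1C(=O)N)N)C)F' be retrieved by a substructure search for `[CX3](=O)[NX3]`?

The pattern [CX3](=O)[NX3] describes a carbonyl carbon bonded to a trivalent nitrogen — an amide.
The molecule carries a primary amide (-C(=O)NH2), whose atoms satisfy every constraint of the query, so the pattern matches.

Yes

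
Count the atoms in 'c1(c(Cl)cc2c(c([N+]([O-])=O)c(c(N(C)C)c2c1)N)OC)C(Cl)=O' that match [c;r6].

10

The query [c;r6] means: aromatic carbon that belongs to a six-membered ring.
Check the 23 heavy atoms by environment: 10× c (aromatic, in 6-ring) → match; 2× Cl (acyclic) → no; 4× C (acyclic) → no; 3× O (acyclic) → no; 2× N (acyclic) → no; 1× N (charge +1, acyclic) → no; 1× O (charge -1, acyclic) → no.
That gives 10 matching atoms.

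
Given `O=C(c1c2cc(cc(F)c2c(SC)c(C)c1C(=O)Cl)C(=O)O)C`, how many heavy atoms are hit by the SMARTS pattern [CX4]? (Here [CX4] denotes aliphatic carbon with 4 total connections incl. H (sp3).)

The query [CX4] means: C with X4: aliphatic carbon with exactly 4 total connections (bonds + H).
Check the 23 heavy atoms by environment: 10× c (aromatic, X3) → no; 3× C (X3) → no; 3× O (X1) → no; 1× O (X2) → no; 1× Cl (X1) → no; 3× C (X4) → match; 1× F (X1) → no; 1× S (X2) → no.
That gives 3 matching atoms.

3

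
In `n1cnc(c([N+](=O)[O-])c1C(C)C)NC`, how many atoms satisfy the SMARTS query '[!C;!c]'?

The query [!C;!c] means: neither aliphatic nor aromatic carbon — same as [!#6].
Check the 14 heavy atoms by environment: 2× n (aromatic) → match; 4× c (aromatic) → no; 4× C → no; 1× N (charge +1) → match; 1× O (charge -1) → match; 1× O → match; 1× N → match.
Summing the matching environments: 2 + 1 + 1 + 1 + 1 = 6 matching atoms.

6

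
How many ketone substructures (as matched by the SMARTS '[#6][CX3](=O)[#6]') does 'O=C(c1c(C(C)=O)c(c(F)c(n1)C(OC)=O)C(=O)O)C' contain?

2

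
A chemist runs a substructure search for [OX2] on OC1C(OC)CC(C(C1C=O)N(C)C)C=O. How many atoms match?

Check the 16 heavy atoms by environment: 9× C (X4) → no; 2× O (X2) → match; 2× C (X3) → no; 2× O (X1) → no; 1× N (X3) → no.
That gives 2 matching atoms.

2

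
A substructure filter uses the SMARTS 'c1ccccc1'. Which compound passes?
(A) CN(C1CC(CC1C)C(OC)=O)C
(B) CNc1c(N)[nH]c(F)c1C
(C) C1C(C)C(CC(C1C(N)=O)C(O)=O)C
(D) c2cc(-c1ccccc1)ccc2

D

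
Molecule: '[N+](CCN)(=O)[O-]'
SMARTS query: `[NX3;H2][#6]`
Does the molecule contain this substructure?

Yes

The pattern [NX3;H2][#6] describes a trivalent nitrogen with two H attached to carbon — a primary amine.
The molecule carries a primary amino group (-NH2), whose atoms satisfy every constraint of the query, so the pattern matches.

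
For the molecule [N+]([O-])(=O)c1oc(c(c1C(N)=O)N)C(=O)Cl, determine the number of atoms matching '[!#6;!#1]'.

The query [!#6;!#1] means: not carbon and not hydrogen — any heteroatom.
Check the 15 heavy atoms by environment: 1× o (aromatic) → match; 4× c (aromatic) → no; 2× C → no; 3× O → match; 2× N → match; 1× Cl → match; 1× N (charge +1) → match; 1× O (charge -1) → match.
Summing the matching environments: 1 + 3 + 2 + 1 + 1 + 1 = 9 matching atoms.

9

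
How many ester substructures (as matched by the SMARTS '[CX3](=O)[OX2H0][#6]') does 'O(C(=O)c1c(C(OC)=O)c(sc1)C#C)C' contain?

2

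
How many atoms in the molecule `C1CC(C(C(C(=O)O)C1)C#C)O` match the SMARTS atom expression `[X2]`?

The query [X2] means: any atom with exactly two total connections (bonds + H).
Check the 12 heavy atoms by environment: 6× C (X4) → no; 1× C (X3) → no; 1× O (X1) → no; 2× O (X2) → match; 2× C (X2) → match.
Summing the matching environments: 2 + 2 = 4 matching atoms.

4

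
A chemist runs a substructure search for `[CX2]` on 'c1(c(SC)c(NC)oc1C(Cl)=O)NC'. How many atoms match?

0

The query [CX2] means: C with X2: aliphatic carbon with exactly 2 total connections.
Check the 14 heavy atoms by environment: 1× o (aromatic, X2) → no; 4× c (aromatic, X3) → no; 2× N (X3) → no; 3× C (X4) → no; 1× C (X3) → no; 1× O (X1) → no; 1× Cl (X1) → no; 1× S (X2) → no.
No environment satisfies the query, so 0 matching atoms.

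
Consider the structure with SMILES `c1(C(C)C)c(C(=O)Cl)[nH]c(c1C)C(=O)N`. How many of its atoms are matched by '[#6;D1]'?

3

The query [#6;D1] means: carbon bonded to exactly one heavy atom.
Check the 15 heavy atoms by environment: 1× n (aromatic, D2) → no; 4× c (aromatic, D3) → no; 3× C (D1) → match; 3× C (D3) → no; 2× O (D1) → no; 1× N (D1) → no; 1× Cl (D1) → no.
That gives 3 matching atoms.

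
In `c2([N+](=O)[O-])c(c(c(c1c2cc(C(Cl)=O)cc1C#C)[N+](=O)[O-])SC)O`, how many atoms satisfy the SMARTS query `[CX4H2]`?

0

Check the 24 heavy atoms by environment: 8× c (aromatic, H0, X3) → no; 2× c (aromatic, H1, X3) → no; 1× O (H1, X2) → no; 2× N (charge +1, H0, X3) → no; 2× O (charge -1, H0, X1) → no; 3× O (H0, X1) → no; 1× C (H0, X3) → no; 1× Cl (H0, X1) → no; 1× C (H0, X2) → no; 1× C (H1, X2) → no; 1× S (H0, X2) → no; 1× C (H3, X4) → no.
No environment satisfies the query, so 0 matching atoms.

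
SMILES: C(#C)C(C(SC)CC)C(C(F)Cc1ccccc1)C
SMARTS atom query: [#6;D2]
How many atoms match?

8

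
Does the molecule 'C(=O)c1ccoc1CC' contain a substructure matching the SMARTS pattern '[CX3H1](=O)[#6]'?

Yes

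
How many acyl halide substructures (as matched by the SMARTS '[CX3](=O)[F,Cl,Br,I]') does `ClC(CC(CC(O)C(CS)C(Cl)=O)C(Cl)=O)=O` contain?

[CX3](=O)[F,Cl,Br,I] is the SMARTS for an acyl halide: a carbonyl carbon bonded to a halogen.
The molecule carries 3 separate instances of an acyl chloride (-C(=O)Cl) meeting every constraint; each maps to a distinct set of atoms, giving 3 matches.

3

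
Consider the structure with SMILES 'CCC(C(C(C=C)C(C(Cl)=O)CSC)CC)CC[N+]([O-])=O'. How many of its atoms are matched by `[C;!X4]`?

3

The query [C;!X4] means: aliphatic carbon that does not have four total connections.
Check the 21 heavy atoms by environment: 12× C (X4) → no; 1× N (charge +1, X3) → no; 1× O (charge -1, X1) → no; 2× O (X1) → no; 3× C (X3) → match; 1× Cl (X1) → no; 1× S (X2) → no.
That gives 3 matching atoms.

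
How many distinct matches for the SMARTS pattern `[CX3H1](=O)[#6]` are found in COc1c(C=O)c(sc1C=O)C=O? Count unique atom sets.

[CX3H1](=O)[#6] is the SMARTS for an aldehyde: an sp2 carbon with one H, double-bonded to O and single-bonded to carbon.
The molecule carries 3 separate instances of an aldehyde (-CHO) meeting every constraint; each maps to a distinct set of atoms, giving 3 matches.

3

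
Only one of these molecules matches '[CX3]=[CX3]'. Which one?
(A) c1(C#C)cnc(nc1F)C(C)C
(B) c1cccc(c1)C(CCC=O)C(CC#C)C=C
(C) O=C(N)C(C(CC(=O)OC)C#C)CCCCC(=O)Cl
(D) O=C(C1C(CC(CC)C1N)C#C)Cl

[CX3]=[CX3] describes a non-aromatic C=C double bond between two sp2 carbons (an alkene).
(A) has an ethynyl group (-C#CH) but the C-C bond is a triple bond, not a double bond.
(B) contains a vinyl group (-CH=CH2), which satisfies every atom and bond constraint.
(C) has an ethynyl group (-C#CH) but the C-C bond is a triple bond, not a double bond.
(D) has an ethyl group (-CH2CH3) but its C-C bond is a single bond between CX4 carbons, not CX3=CX3.
So the answer is (B).

B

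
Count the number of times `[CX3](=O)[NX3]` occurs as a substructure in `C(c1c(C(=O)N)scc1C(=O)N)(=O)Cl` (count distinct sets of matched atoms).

[CX3](=O)[NX3] is the SMARTS for an amide: a carbonyl carbon bonded to a trivalent nitrogen.
The molecule carries 2 separate instances of a primary amide (-C(=O)NH2) meeting every constraint; each maps to a distinct set of atoms, giving 2 matches.

2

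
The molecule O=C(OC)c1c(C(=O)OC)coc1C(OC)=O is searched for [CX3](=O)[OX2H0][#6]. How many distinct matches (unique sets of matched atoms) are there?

3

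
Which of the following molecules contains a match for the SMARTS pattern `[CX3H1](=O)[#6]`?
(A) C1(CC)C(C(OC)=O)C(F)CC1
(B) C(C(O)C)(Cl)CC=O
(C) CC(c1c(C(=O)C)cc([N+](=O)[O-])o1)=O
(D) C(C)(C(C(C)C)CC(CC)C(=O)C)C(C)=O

B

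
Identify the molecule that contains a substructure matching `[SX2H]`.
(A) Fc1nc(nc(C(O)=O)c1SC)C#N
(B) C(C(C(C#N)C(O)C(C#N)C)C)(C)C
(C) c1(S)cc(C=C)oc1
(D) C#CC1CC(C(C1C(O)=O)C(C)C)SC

[SX2H] describes an aliphatic sulfur with two connections, one being H (a thiol).
(A) has a methylthio ether (-SCH3) but the sulfur has H0 (bonded to two carbons), not H1.
(B) has a hydroxyl group (-OH) but it is an -OH, not an -SH.
(C) contains a thiol (-SH), which satisfies every atom and bond constraint.
(D) has a methylthio ether (-SCH3) but the sulfur has H0 (bonded to two carbons), not H1.
So the answer is (C).

C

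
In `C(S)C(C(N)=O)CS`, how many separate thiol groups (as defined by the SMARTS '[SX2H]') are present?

2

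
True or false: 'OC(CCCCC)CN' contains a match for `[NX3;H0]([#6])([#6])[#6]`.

False

The pattern [NX3;H0]([#6])([#6])[#6] describes a trivalent nitrogen with no H, bonded to three carbons — a tertiary amine.
The closest candidate here is a primary amino group (-NH2), but the nitrogen has H2, not H0 with three carbons. No other fragment satisfies the full query, so there is no match.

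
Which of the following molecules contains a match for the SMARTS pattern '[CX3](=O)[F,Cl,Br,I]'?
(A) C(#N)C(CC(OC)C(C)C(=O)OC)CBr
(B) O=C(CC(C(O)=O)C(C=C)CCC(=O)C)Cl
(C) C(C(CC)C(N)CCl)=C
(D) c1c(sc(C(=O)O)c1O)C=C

B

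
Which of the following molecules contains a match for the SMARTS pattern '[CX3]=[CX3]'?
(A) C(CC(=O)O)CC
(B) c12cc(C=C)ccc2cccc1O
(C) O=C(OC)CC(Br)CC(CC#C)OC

B

[CX3]=[CX3] describes a non-aromatic C=C double bond between two sp2 carbons (an alkene).
(A) has an ethyl group (-CH2CH3) but its C-C bond is a single bond between CX4 carbons, not CX3=CX3.
(B) contains a vinyl group (-CH=CH2), which satisfies every atom and bond constraint.
(C) has an ethynyl group (-C#CH) but the C-C bond is a triple bond, not a double bond.
So the answer is (B).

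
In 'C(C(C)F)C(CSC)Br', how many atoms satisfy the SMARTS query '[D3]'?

2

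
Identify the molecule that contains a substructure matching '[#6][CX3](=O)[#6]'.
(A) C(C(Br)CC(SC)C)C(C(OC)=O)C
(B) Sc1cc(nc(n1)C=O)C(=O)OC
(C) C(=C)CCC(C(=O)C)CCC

C

[#6][CX3](=O)[#6] describes a carbonyl carbon (no H) flanked by two carbons (a ketone).
(A) has a methyl-ester group (-C(=O)OCH3) but one neighbour of the carbonyl carbon is O, not C.
(B) has an aldehyde (-CHO) but the carbonyl carbon has H1, so it is not flanked by two carbons.
(C) contains an acetyl/ketone group (-C(=O)CH3), which satisfies every atom and bond constraint.
So the answer is (C).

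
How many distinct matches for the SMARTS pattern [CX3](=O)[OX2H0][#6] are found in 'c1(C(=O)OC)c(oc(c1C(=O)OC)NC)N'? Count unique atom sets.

2

[CX3](=O)[OX2H0][#6] is the SMARTS for an ester: a carbonyl carbon bonded to an oxygen that is itself bonded to carbon (no H on that O).
The molecule carries 2 separate instances of a methyl-ester group (-C(=O)OCH3) meeting every constraint; each maps to a distinct set of atoms, giving 2 matches.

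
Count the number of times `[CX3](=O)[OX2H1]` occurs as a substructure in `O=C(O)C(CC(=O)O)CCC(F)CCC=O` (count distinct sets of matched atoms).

2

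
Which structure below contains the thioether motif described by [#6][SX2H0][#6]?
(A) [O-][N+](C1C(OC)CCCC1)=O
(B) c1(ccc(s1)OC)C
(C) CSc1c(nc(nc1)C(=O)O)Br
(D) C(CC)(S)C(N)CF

C

[#6][SX2H0][#6] describes an aliphatic sulfur bridging two carbons with no H on the sulfur (a thioether).
(A) has a methoxy ether (-OCH3) but the bridging atom is O, not S.
(B) has a methoxy ether (-OCH3) but the bridging atom is O, not S.
(C) contains a methylthio ether (-SCH3), which satisfies every atom and bond constraint.
(D) has a thiol (-SH) but the sulfur has H1, not H0 bridging two carbons.
So the answer is (C).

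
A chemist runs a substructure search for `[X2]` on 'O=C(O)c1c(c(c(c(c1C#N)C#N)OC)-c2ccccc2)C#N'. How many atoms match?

The query [X2] means: any atom with exactly two total connections (bonds + H).
Check the 23 heavy atoms by environment: 12× c (aromatic, X3) → no; 1× C (X3) → no; 1× O (X1) → no; 2× O (X2) → match; 3× C (X2) → match; 3× N (X1) → no; 1× C (X4) → no.
Summing the matching environments: 2 + 3 = 5 matching atoms.

5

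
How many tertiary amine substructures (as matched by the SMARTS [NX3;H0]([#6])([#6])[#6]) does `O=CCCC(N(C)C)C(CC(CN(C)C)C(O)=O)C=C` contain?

2

[NX3;H0]([#6])([#6])[#6] is the SMARTS for a tertiary amine: a trivalent nitrogen with no H, bonded to three carbons.
The molecule carries 2 separate instances of a dimethylamino group (-N(CH3)2) meeting every constraint; each maps to a distinct set of atoms, giving 2 matches.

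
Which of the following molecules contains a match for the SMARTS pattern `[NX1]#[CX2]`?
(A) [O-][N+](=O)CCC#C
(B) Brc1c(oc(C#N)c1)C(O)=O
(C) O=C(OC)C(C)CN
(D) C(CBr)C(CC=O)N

[NX1]#[CX2] describes a nitrogen triple-bonded to a two-connected carbon (a nitrile).
(A) has a nitro group (-[N+](=O)[O-]) but there is no C#N triple bond.
(B) contains a nitrile (-C#N), which satisfies every atom and bond constraint.
(C) has a primary amino group (-NH2) but the nitrogen is NX3 (three connections), not NX1 triple-bonded.
(D) has a primary amino group (-NH2) but the nitrogen is NX3 (three connections), not NX1 triple-bonded.
So the answer is (B).

B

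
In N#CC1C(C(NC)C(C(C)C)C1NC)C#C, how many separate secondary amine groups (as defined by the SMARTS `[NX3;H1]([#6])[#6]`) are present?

2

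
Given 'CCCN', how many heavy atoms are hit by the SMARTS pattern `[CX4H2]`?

2

The query [CX4H2] means: sp3 carbon (X4) with exactly two hydrogens.
Check the 4 heavy atoms by environment: 2× C (H2, X4) → match; 1× N (H2, X3) → no; 1× C (H3, X4) → no.
That gives 2 matching atoms.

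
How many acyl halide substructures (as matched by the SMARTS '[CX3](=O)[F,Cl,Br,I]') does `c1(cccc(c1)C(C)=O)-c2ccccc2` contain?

0

[CX3](=O)[F,Cl,Br,I] is the SMARTS for an acyl halide: a carbonyl carbon bonded to a halogen.
No fragment in the molecule satisfies every constraint, giving 0 matches.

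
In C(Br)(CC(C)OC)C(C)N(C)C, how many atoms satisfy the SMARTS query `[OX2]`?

1

The query [OX2] means: aliphatic oxygen with two total connections — ether, hydroxyl, or ester single-bond O.
Check the 12 heavy atoms by environment: 9× C (X4) → no; 1× O (X2) → match; 1× Br (X1) → no; 1× N (X3) → no.
That gives 1 matching atom.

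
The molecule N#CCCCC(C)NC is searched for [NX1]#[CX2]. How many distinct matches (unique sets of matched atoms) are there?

[NX1]#[CX2] is the SMARTS for a nitrile: a nitrogen triple-bonded to a two-connected carbon.
Exactly one fragment in the molecule meets all constraints, giving 1 match.

1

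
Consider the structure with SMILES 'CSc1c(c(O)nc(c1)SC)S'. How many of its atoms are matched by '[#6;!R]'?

2

The query [#6;!R] means: carbon not in any ring.
Check the 12 heavy atoms by environment: 1× n (aromatic, in 6-ring) → no; 5× c (aromatic, in 6-ring) → no; 3× S (acyclic) → no; 1× O (acyclic) → no; 2× C (acyclic) → match.
That gives 2 matching atoms.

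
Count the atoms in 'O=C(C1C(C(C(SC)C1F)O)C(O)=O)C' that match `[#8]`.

The query [#8] means: #8 matches any oxygen atom.
Check the 15 heavy atoms by environment: 9× C → no; 1× S → no; 4× O → match; 1× F → no.
That gives 4 matching atoms.

4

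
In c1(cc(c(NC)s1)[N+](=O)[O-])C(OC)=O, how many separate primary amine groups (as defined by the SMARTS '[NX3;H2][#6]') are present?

0

[NX3;H2][#6] is the SMARTS for a primary amine: a trivalent nitrogen with two H attached to carbon.
The molecule has an N-methylamino group (-NHCH3), but the nitrogen bears two carbons and only one H (H1), not H2; nothing else fits, so there are 0 matches.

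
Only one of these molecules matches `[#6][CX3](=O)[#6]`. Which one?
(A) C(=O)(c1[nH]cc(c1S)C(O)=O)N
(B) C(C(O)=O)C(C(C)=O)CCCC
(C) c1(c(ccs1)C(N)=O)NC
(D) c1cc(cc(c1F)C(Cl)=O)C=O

[#6][CX3](=O)[#6] describes a carbonyl carbon (no H) flanked by two carbons (a ketone).
(A) has a primary amide (-C(=O)NH2) but one neighbour of the carbonyl carbon is N, not C.
(B) contains an acetyl/ketone group (-C(=O)CH3), which satisfies every atom and bond constraint.
(C) has a primary amide (-C(=O)NH2) but one neighbour of the carbonyl carbon is N, not C.
(D) has an aldehyde (-CHO) but the carbonyl carbon has H1, so it is not flanked by two carbons.
So the answer is (B).

B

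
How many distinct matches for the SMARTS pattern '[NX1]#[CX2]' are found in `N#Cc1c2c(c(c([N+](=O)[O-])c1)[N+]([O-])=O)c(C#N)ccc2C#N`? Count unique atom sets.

[NX1]#[CX2] is the SMARTS for a nitrile: a nitrogen triple-bonded to a two-connected carbon.
The molecule carries 3 separate instances of a nitrile (-C#N) meeting every constraint; each maps to a distinct set of atoms, giving 3 matches.

3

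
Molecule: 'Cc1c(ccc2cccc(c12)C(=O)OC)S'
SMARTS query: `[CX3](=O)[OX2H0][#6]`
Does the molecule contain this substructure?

Yes

The pattern [CX3](=O)[OX2H0][#6] describes a carbonyl carbon bonded to an oxygen that is itself bonded to carbon (no H on that O) — an ester.
The molecule carries a methyl-ester group (-C(=O)OCH3), whose atoms satisfy every constraint of the query, so the pattern matches.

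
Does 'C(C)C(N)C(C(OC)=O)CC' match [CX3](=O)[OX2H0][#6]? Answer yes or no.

Yes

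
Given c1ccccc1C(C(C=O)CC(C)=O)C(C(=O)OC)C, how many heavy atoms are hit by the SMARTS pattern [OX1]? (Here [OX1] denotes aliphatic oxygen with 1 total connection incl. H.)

3

The query [OX1] means: aliphatic oxygen with one total connection — typically a carbonyl =O or an oxide.
Check the 20 heavy atoms by environment: 7× C (X4) → no; 3× C (X3) → no; 3× O (X1) → match; 6× c (aromatic, X3) → no; 1× O (X2) → no.
That gives 3 matching atoms.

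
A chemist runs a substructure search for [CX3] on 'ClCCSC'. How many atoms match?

0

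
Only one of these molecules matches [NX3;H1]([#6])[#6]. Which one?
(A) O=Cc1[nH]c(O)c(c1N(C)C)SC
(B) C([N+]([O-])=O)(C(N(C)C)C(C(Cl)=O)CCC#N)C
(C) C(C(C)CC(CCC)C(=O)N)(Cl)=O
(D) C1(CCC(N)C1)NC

[NX3;H1]([#6])[#6] describes a trivalent nitrogen with one H, bonded to two carbons (a secondary amine).
(A) has a dimethylamino group (-N(CH3)2) but the nitrogen has H0, not H1.
(B) has a dimethylamino group (-N(CH3)2) but the nitrogen has H0, not H1.
(C) has a primary amide (-C(=O)NH2) but the -C(=O)NH2 nitrogen has H2, not H1.
(D) contains an N-methylamino group (-NHCH3), which satisfies every atom and bond constraint.
So the answer is (D).

D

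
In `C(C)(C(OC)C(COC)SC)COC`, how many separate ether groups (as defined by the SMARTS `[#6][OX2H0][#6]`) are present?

3

[#6][OX2H0][#6] is the SMARTS for an ether: an aliphatic oxygen bridging two carbons with no H on the oxygen.
The molecule carries 3 separate instances of a methoxy ether (-OCH3) meeting every constraint; each maps to a distinct set of atoms, giving 3 matches.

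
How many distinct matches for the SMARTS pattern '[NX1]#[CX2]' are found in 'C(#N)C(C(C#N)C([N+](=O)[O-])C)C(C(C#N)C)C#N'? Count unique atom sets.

[NX1]#[CX2] is the SMARTS for a nitrile: a nitrogen triple-bonded to a two-connected carbon.
The molecule carries 4 separate instances of a nitrile (-C#N) meeting every constraint; each maps to a distinct set of atoms, giving 4 matches.

4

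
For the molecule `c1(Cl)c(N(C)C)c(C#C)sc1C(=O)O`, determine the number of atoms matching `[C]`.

5

Check the 14 heavy atoms by environment: 1× s (aromatic) → no; 4× c (aromatic) → no; 1× N → no; 5× C → match; 2× O → no; 1× Cl → no.
That gives 5 matching atoms.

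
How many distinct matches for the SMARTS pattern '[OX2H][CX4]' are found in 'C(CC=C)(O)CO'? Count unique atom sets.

2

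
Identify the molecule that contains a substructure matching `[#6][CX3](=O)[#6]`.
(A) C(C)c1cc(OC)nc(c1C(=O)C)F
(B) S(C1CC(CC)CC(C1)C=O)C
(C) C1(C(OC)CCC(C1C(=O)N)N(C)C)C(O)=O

A

[#6][CX3](=O)[#6] describes a carbonyl carbon (no H) flanked by two carbons (a ketone).
(A) contains an acetyl/ketone group (-C(=O)CH3), which satisfies every atom and bond constraint.
(B) has an aldehyde (-CHO) but the carbonyl carbon has H1, so it is not flanked by two carbons.
(C) has a carboxylic acid group (-C(=O)OH) but one neighbour of the carbonyl carbon is O, not C.
So the answer is (A).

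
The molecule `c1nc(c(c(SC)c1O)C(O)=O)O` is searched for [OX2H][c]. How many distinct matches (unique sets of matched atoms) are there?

2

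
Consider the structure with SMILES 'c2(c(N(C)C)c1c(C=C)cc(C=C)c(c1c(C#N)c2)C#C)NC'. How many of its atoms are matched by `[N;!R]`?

3

The query [N;!R] means: aliphatic nitrogen not in a ring.
Check the 23 heavy atoms by environment: 10× c (aromatic, in 6-ring) → no; 3× N (acyclic) → match; 10× C (acyclic) → no.
That gives 3 matching atoms.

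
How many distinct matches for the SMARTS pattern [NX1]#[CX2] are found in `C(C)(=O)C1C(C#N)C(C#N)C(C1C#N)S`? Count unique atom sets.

3

[NX1]#[CX2] is the SMARTS for a nitrile: a nitrogen triple-bonded to a two-connected carbon.
The molecule carries 3 separate instances of a nitrile (-C#N) meeting every constraint; each maps to a distinct set of atoms, giving 3 matches.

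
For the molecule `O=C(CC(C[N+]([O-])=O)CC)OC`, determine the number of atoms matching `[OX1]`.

3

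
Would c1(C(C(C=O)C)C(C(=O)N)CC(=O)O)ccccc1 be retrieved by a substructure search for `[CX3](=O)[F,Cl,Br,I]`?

No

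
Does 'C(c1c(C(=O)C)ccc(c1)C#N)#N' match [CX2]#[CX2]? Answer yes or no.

No

The pattern [CX2]#[CX2] describes a carbon-carbon triple bond — an alkyne.
The closest candidate here is a nitrile (-C#N), but the triple bond is C#N, not C#C. No other fragment satisfies the full query, so there is no match.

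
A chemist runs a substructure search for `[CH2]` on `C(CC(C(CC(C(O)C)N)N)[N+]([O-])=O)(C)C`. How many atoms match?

The query [CH2] means: aliphatic carbon with exactly two hydrogens.
Check the 16 heavy atoms by environment: 3× C (H3) → no; 5× C (H1) → no; 2× C (H2) → match; 2× N (H2) → no; 1× O (H1) → no; 1× N (charge +1, H0) → no; 1× O (charge -1, H0) → no; 1× O (H0) → no.
That gives 2 matching atoms.

2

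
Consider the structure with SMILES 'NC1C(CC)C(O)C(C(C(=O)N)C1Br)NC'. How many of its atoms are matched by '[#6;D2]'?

1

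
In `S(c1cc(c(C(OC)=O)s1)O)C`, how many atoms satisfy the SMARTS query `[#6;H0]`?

4

The query [#6;H0] means: any carbon with no attached hydrogen.
Check the 12 heavy atoms by environment: 1× s (aromatic, H0) → no; 3× c (aromatic, H0) → match; 1× c (aromatic, H1) → no; 1× C (H0) → match; 2× O (H0) → no; 2× C (H3) → no; 1× O (H1) → no; 1× S (H0) → no.
Summing the matching environments: 3 + 1 = 4 matching atoms.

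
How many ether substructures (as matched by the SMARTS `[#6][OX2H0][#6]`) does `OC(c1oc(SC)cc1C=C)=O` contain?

[#6][OX2H0][#6] is the SMARTS for an ether: an aliphatic oxygen bridging two carbons with no H on the oxygen.
The molecule has a carboxylic acid group (-C(=O)OH), but the -OH oxygen has H1; the =O is OX1, not OX2; nothing else fits, so there are 0 matches.

0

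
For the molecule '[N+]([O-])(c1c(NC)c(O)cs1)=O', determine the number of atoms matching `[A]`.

6

Check the 11 heavy atoms by environment: 1× s (aromatic) → no; 4× c (aromatic) → no; 1× N (charge +1) → match; 1× O (charge -1) → match; 2× O → match; 1× N → match; 1× C → match.
Summing the matching environments: 1 + 1 + 2 + 1 + 1 = 6 matching atoms.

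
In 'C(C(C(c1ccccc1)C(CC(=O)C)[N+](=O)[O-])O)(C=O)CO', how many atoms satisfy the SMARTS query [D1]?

7

The query [D1] means: atom with exactly one heavy-atom neighbour (degree 1).
Check the 22 heavy atoms by environment: 3× C (D2) → no; 5× C (D3) → no; 5× O (D1) → match; 1× c (aromatic, D3) → no; 5× c (aromatic, D2) → no; 1× N (charge +1, D3) → no; 1× O (charge -1, D1) → match; 1× C (D1) → match.
Summing the matching environments: 5 + 1 + 1 = 7 matching atoms.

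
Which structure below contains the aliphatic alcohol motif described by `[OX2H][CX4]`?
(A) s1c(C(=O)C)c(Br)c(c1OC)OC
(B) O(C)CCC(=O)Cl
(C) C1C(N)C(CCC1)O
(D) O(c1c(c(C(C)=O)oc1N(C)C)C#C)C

C

[OX2H][CX4] describes a hydroxyl oxygen bound to an sp3 (X4) carbon (an aliphatic alcohol).
(A) has a methoxy ether (-OCH3) but the oxygen has H0 (ether), not H1.
(B) has a methoxy ether (-OCH3) but the oxygen has H0 (ether), not H1.
(C) contains a hydroxyl group (-OH), which satisfies every atom and bond constraint.
(D) has a methoxy ether (-OCH3) but the oxygen has H0 (ether), not H1.
So the answer is (C).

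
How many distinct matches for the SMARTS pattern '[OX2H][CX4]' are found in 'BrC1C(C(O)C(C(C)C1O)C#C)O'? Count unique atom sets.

3

[OX2H][CX4] is the SMARTS for an aliphatic alcohol: a hydroxyl oxygen bound to an sp3 (X4) carbon.
The molecule carries 3 separate instances of a hydroxyl group (-OH) meeting every constraint; each maps to a distinct set of atoms, giving 3 matches.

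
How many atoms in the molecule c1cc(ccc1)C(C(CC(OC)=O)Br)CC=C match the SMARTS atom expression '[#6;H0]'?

2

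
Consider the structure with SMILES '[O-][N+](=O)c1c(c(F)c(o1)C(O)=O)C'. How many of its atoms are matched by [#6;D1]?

Check the 13 heavy atoms by environment: 1× o (aromatic, D2) → no; 4× c (aromatic, D3) → no; 1× F (D1) → no; 1× C (D3) → no; 3× O (D1) → no; 1× N (charge +1, D3) → no; 1× O (charge -1, D1) → no; 1× C (D1) → match.
That gives 1 matching atom.

1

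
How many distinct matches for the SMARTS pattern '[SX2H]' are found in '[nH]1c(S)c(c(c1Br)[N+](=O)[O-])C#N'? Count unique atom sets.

1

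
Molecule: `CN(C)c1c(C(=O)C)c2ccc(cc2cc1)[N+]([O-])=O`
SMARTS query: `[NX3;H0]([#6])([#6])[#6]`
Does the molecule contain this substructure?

Yes

The pattern [NX3;H0]([#6])([#6])[#6] describes a trivalent nitrogen with no H, bonded to three carbons — a tertiary amine.
The molecule carries a dimethylamino group (-N(CH3)2), whose atoms satisfy every constraint of the query, so the pattern matches.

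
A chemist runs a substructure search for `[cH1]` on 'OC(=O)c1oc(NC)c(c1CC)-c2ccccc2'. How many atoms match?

5

The query [cH1] means: aromatic carbon bearing exactly one hydrogen.
Check the 18 heavy atoms by environment: 1× o (aromatic, H0) → no; 5× c (aromatic, H0) → no; 5× c (aromatic, H1) → match; 1× C (H2) → no; 2× C (H3) → no; 1× C (H0) → no; 1× O (H0) → no; 1× O (H1) → no; 1× N (H1) → no.
That gives 5 matching atoms.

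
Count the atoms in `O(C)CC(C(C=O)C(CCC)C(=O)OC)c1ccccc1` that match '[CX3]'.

The query [CX3] means: C with X3: aliphatic carbon with exactly 3 total connections.
Check the 21 heavy atoms by environment: 9× C (X4) → no; 2× O (X2) → no; 6× c (aromatic, X3) → no; 2× C (X3) → match; 2× O (X1) → no.
That gives 2 matching atoms.

2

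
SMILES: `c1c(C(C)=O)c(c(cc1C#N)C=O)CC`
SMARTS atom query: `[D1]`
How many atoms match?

The query [D1] means: atom with exactly one heavy-atom neighbour (degree 1).
Check the 15 heavy atoms by environment: 4× c (aromatic, D3) → no; 2× c (aromatic, D2) → no; 1× C (D3) → no; 2× O (D1) → match; 2× C (D1) → match; 3× C (D2) → no; 1× N (D1) → match.
Summing the matching environments: 2 + 2 + 1 = 5 matching atoms.

5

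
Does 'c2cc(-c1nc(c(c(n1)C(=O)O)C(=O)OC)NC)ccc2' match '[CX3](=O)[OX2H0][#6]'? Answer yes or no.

The pattern [CX3](=O)[OX2H0][#6] describes a carbonyl carbon bonded to an oxygen that is itself bonded to carbon (no H on that O) — an ester.
The molecule carries a methyl-ester group (-C(=O)OCH3), whose atoms satisfy every constraint of the query, so the pattern matches.

Yes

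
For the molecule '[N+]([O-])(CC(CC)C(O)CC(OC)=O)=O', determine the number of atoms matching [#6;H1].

2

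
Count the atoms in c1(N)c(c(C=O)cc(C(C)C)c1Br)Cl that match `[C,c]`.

10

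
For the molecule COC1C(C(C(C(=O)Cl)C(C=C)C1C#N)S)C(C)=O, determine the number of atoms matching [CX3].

4

The query [CX3] means: C with X3: aliphatic carbon with exactly 3 total connections.
Check the 19 heavy atoms by environment: 8× C (X4) → no; 1× S (X2) → no; 4× C (X3) → match; 1× C (X2) → no; 1× N (X1) → no; 1× O (X2) → no; 2× O (X1) → no; 1× Cl (X1) → no.
That gives 4 matching atoms.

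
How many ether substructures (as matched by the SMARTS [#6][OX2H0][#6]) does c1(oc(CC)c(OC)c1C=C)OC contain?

2

[#6][OX2H0][#6] is the SMARTS for an ether: an aliphatic oxygen bridging two carbons with no H on the oxygen.
The molecule carries 2 separate instances of a methoxy ether (-OCH3) meeting every constraint; each maps to a distinct set of atoms, giving 2 matches.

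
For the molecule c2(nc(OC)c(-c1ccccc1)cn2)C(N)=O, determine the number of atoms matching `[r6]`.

The query [r6] means: r6 matches atoms in a six-membered ring.
Check the 17 heavy atoms by environment: 2× n (aromatic, in 6-ring) → match; 10× c (aromatic, in 6-ring) → match; 2× C (acyclic) → no; 2× O (acyclic) → no; 1× N (acyclic) → no.
Summing the matching environments: 2 + 10 = 12 matching atoms.

12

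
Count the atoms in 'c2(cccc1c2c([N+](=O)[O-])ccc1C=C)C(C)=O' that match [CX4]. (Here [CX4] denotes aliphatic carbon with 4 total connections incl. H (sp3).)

Check the 18 heavy atoms by environment: 10× c (aromatic, X3) → no; 3× C (X3) → no; 2× O (X1) → no; 1× C (X4) → match; 1× N (charge +1, X3) → no; 1× O (charge -1, X1) → no.
That gives 1 matching atom.

1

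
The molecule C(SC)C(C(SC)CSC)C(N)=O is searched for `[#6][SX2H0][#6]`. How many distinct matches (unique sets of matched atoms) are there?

3

[#6][SX2H0][#6] is the SMARTS for a thioether: an aliphatic sulfur bridging two carbons with no H on the sulfur.
The molecule carries 3 separate instances of a methylthio ether (-SCH3) meeting every constraint; each maps to a distinct set of atoms, giving 3 matches.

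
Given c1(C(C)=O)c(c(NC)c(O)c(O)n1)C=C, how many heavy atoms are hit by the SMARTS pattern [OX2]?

2

The query [OX2] means: aliphatic oxygen with two total connections — ether, hydroxyl, or ester single-bond O.
Check the 15 heavy atoms by environment: 1× n (aromatic, X2) → no; 5× c (aromatic, X3) → no; 3× C (X3) → no; 1× O (X1) → no; 2× C (X4) → no; 2× O (X2) → match; 1× N (X3) → no.
That gives 2 matching atoms.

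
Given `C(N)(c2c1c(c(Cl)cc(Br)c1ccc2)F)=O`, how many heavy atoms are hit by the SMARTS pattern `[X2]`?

0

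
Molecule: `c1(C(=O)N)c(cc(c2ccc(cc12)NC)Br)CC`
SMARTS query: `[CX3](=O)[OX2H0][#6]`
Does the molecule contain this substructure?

The pattern [CX3](=O)[OX2H0][#6] describes a carbonyl carbon bonded to an oxygen that is itself bonded to carbon (no H on that O) — an ester.
The closest candidate here is a primary amide (-C(=O)NH2), but the carbonyl is bonded to N, not to an O-C linkage. No other fragment satisfies the full query, so there is no match.

No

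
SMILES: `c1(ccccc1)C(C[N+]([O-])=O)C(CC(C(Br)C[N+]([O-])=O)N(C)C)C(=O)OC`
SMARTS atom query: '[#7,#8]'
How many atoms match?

The query [#7,#8] means: nitrogen or oxygen (comma = OR).
Check the 27 heavy atoms by environment: 11× C → no; 2× N (charge +1) → match; 2× O (charge -1) → match; 4× O → match; 1× N → match; 6× c (aromatic) → no; 1× Br → no.
Summing the matching environments: 2 + 2 + 4 + 1 = 9 matching atoms.

9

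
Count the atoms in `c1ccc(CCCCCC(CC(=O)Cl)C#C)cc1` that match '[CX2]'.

2

The query [CX2] means: C with X2: aliphatic carbon with exactly 2 total connections.
Check the 18 heavy atoms by environment: 7× C (X4) → no; 2× C (X2) → match; 6× c (aromatic, X3) → no; 1× C (X3) → no; 1× O (X1) → no; 1× Cl (X1) → no.
That gives 2 matching atoms.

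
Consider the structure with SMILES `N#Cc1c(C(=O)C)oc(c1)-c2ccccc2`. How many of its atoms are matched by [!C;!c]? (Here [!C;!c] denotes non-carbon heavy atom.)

3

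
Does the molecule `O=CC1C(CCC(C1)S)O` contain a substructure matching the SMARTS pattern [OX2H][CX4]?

Yes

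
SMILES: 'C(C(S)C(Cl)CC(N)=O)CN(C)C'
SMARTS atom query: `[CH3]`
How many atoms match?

2

The query [CH3] means: aliphatic carbon with exactly three hydrogens.
Check the 13 heavy atoms by environment: 3× C (H2) → no; 2× C (H1) → no; 1× Cl (H0) → no; 1× N (H0) → no; 2× C (H3) → match; 1× S (H1) → no; 1× C (H0) → no; 1× O (H0) → no; 1× N (H2) → no.
That gives 2 matching atoms.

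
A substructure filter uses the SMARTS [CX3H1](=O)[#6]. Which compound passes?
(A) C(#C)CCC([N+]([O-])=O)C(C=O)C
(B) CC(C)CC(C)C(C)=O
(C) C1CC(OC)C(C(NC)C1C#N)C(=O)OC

[CX3H1](=O)[#6] describes an sp2 carbon with one H, double-bonded to O and single-bonded to carbon (an aldehyde).
(A) contains an aldehyde (-CHO), which satisfies every atom and bond constraint.
(B) has an acetyl/ketone group (-C(=O)CH3) but the carbonyl carbon has H0 (two carbon neighbours), not H1.
(C) has a methyl-ester group (-C(=O)OCH3) but the carbonyl carbon has H0, not H1.
So the answer is (A).

A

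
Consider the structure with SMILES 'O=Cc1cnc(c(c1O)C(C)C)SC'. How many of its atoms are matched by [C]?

The query [C] means: uppercase C matches aliphatic (non-aromatic) carbon only.
Check the 14 heavy atoms by environment: 1× n (aromatic) → no; 5× c (aromatic) → no; 5× C → match; 2× O → no; 1× S → no.
That gives 5 matching atoms.

5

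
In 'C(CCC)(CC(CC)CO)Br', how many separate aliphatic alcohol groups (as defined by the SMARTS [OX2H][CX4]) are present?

1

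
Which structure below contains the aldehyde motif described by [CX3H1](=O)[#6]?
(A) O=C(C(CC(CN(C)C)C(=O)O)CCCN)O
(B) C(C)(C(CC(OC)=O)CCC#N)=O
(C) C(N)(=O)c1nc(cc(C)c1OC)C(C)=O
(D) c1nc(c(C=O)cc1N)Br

D

[CX3H1](=O)[#6] describes an sp2 carbon with one H, double-bonded to O and single-bonded to carbon (an aldehyde).
(A) has a carboxylic acid group (-C(=O)OH) but the carbonyl carbon has H0 and is bonded to O, not H1.
(B) has an acetyl/ketone group (-C(=O)CH3) but the carbonyl carbon has H0 (two carbon neighbours), not H1.
(C) has an acetyl/ketone group (-C(=O)CH3) but the carbonyl carbon has H0 (two carbon neighbours), not H1.
(D) contains an aldehyde (-CHO), which satisfies every atom and bond constraint.
So the answer is (D).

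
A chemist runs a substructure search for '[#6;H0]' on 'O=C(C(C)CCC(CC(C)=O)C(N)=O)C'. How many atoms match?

3

The query [#6;H0] means: any carbon with no attached hydrogen.
Check the 15 heavy atoms by environment: 3× C (H3) → no; 2× C (H1) → no; 3× C (H2) → no; 3× C (H0) → match; 3× O (H0) → no; 1× N (H2) → no.
That gives 3 matching atoms.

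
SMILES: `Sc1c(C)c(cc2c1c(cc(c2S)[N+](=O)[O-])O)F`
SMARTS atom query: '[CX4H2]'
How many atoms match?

The query [CX4H2] means: sp3 carbon (X4) with exactly two hydrogens.
Check the 18 heavy atoms by environment: 8× c (aromatic, H0, X3) → no; 2× c (aromatic, H1, X3) → no; 1× F (H0, X1) → no; 1× C (H3, X4) → no; 2× S (H1, X2) → no; 1× N (charge +1, H0, X3) → no; 1× O (charge -1, H0, X1) → no; 1× O (H0, X1) → no; 1× O (H1, X2) → no.
No environment satisfies the query, so 0 matching atoms.

0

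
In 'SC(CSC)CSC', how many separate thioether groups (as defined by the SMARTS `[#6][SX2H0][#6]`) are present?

2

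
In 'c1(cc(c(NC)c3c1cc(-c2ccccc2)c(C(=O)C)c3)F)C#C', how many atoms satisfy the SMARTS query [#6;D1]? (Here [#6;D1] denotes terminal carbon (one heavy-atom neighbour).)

3

Check the 24 heavy atoms by environment: 8× c (aromatic, D3) → no; 8× c (aromatic, D2) → no; 1× C (D3) → no; 1× O (D1) → no; 3× C (D1) → match; 1× C (D2) → no; 1× N (D2) → no; 1× F (D1) → no.
That gives 3 matching atoms.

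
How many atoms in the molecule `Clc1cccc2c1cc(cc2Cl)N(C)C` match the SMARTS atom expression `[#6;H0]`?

5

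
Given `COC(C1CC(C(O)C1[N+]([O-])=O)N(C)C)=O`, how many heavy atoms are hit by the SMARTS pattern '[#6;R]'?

5

The query [#6;R] means: carbon that is part of a ring.
Check the 16 heavy atoms by environment: 5× C (in 5-ring) → match; 1× N (charge +1, acyclic) → no; 1× O (charge -1, acyclic) → no; 4× O (acyclic) → no; 1× N (acyclic) → no; 4× C (acyclic) → no.
That gives 5 matching atoms.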